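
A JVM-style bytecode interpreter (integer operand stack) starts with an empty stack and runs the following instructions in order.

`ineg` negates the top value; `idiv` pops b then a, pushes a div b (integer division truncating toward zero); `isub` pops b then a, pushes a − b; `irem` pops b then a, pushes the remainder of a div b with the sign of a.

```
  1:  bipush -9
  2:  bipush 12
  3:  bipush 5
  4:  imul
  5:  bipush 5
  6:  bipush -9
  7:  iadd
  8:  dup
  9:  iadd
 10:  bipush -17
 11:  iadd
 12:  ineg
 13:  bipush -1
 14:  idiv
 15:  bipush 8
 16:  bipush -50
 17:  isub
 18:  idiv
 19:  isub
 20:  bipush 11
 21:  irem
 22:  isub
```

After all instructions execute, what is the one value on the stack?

bipush -9  : -9
bipush 12  : -9 12
bipush 5   : -9 12 5
imul       : -9 60
bipush 5   : -9 60 5
bipush -9  : -9 60 5 -9
iadd       : -9 60 -4
dup        : -9 60 -4 -4
iadd       : -9 60 -8
bipush -17 : -9 60 -8 -17
iadd       : -9 60 -25
ineg       : -9 60 25
bipush -1  : -9 60 25 -1
idiv       : -9 60 -25
bipush 8   : -9 60 -25 8
bipush -50 : -9 60 -25 8 -50
isub       : -9 60 -25 58
idiv       : -9 60 0
isub       : -9 60
bipush 11  : -9 60 11
irem       : -9 5
isub       : -14

-14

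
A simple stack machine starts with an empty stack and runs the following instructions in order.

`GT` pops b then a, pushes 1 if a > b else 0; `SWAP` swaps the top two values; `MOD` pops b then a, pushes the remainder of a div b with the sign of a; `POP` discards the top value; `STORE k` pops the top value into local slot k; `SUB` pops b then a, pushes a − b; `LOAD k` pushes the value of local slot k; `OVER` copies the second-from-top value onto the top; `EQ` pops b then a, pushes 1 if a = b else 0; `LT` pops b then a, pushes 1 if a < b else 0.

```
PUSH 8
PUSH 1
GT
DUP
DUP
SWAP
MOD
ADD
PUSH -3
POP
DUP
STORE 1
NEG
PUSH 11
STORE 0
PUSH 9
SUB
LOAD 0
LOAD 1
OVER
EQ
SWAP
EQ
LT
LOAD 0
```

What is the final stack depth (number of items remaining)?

PUSH 8  → [8]
PUSH 1  → [8, 1]
GT      → [1]
DUP     → [1, 1]
DUP     → [1, 1, 1]
SWAP    → [1, 1, 1]
MOD     → [1, 0]
ADD     → [1]
PUSH -3 → [1, -3]
POP     → [1]
DUP     → [1, 1]
STORE 1 → [1]
NEG     → [-1]
PUSH 11 → [-1, 11]
STORE 0 → [-1]
PUSH 9  → [-1, 9]
SUB     → [-10]
LOAD 0  → [-10, 11]
LOAD 1  → [-10, 11, 1]
OVER    → [-10, 11, 1, 11]
EQ      → [-10, 11, 0]
SWAP    → [-10, 0, 11]
EQ      → [-10, 0]
LT      → [1]
LOAD 0  → [1, 11]

2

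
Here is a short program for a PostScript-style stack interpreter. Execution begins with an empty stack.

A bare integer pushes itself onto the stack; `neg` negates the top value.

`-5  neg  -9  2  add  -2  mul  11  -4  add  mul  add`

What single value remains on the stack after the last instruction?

-5  -> [-5]
neg -> [5]
-9  -> [5, -9]
2   -> [5, -9, 2]
add -> [5, -7]
-2  -> [5, -7, -2]
mul -> [5, 14]
11  -> [5, 14, 11]
-4  -> [5, 14, 11, -4]
add -> [5, 14, 7]
mul -> [5, 98]
add -> [103]

103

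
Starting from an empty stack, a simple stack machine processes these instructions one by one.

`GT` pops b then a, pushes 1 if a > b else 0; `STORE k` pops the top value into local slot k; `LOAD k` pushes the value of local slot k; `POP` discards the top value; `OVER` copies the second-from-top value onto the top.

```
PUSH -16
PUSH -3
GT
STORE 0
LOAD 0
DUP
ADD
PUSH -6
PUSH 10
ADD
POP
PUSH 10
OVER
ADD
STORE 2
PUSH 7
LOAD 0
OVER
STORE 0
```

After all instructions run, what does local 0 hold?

7

PUSH -16 : [-16]
PUSH -3  : [-16, -3]
GT       : [0]
STORE 0  : []
LOAD 0   : [0]
DUP      : [0, 0]
ADD      : [0]
PUSH -6  : [0, -6]
PUSH 10  : [0, -6, 10]
ADD      : [0, 4]
POP      : [0]
PUSH 10  : [0, 10]
OVER     : [0, 10, 0]
ADD      : [0, 10]
STORE 2  : [0]
PUSH 7   : [0, 7]
LOAD 0   : [0, 7, 0]
OVER     : [0, 7, 0, 7]
STORE 0  : [0, 7, 0]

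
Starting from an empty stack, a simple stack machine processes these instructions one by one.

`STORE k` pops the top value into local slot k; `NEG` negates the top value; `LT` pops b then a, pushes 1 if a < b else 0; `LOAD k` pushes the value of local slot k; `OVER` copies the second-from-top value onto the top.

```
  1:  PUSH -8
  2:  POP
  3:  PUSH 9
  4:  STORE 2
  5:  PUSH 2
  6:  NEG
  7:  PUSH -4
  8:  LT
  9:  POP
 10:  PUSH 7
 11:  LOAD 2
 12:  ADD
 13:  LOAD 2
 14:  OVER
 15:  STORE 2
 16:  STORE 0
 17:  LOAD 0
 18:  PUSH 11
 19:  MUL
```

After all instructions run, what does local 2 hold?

16

PUSH -8 → -8
POP     → (empty)
PUSH 9  → 9
STORE 2 → (empty)
PUSH 2  → 2
NEG     → -2
PUSH -4 → -2 -4
LT      → 0
POP     → (empty)
PUSH 7  → 7
LOAD 2  → 7 9
ADD     → 16
LOAD 2  → 16 9
OVER    → 16 9 16
STORE 2 → 16 9
STORE 0 → 16
LOAD 0  → 16 9
PUSH 11 → 16 9 11
MUL     → 16 99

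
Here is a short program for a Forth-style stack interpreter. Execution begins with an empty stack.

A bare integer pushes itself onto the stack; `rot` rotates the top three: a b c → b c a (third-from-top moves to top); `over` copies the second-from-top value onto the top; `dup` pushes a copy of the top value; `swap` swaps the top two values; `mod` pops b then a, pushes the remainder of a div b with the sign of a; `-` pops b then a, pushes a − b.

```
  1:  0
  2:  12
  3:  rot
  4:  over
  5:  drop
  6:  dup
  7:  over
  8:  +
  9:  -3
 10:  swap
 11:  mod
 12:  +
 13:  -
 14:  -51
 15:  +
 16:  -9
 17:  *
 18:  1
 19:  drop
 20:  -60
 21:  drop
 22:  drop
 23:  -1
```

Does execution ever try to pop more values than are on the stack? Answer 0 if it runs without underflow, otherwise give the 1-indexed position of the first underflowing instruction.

0  : [0]
12 : [0, 12]
rot  — needs 3 operands, stack has 2 → underflow

3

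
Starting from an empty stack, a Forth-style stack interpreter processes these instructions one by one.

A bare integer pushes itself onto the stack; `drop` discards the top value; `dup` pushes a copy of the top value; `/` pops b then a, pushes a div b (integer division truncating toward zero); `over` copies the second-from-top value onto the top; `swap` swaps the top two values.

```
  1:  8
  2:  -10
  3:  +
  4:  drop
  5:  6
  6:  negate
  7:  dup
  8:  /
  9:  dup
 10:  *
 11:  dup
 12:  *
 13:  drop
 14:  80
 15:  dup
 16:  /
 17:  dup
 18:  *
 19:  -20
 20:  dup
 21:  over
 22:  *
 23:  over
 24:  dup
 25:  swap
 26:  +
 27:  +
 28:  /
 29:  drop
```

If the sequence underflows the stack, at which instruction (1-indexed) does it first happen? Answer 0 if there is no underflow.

8      : [8]
-10    : [8, -10]
+      : [-2]
drop   : []
6      : [6]
negate : [-6]
dup    : [-6, -6]
/      : [1]
dup    : [1, 1]
*      : [1]
dup    : [1, 1]
*      : [1]
drop   : []
80     : [80]
dup    : [80, 80]
/      : [1]
dup    : [1, 1]
*      : [1]
-20    : [1, -20]
dup    : [1, -20, -20]
over   : [1, -20, -20, -20]
*      : [1, -20, 400]
over   : [1, -20, 400, -20]
dup    : [1, -20, 400, -20, -20]
swap   : [1, -20, 400, -20, -20]
+      : [1, -20, 400, -40]
+      : [1, -20, 360]
/      : [1, 0]
drop   : [1]

0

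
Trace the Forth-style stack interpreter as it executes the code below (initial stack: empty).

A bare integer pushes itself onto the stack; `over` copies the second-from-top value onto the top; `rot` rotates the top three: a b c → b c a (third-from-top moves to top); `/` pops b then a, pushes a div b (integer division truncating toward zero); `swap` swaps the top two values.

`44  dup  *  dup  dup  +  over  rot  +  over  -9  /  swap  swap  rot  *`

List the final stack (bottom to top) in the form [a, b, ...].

[3872, -1664960]

44    [44]
dup   [44, 44]
*     [1936]
dup   [1936, 1936]
dup   [1936, 1936, 1936]
+     [1936, 3872]
over  [1936, 3872, 1936]
rot   [3872, 1936, 1936]
+     [3872, 3872]
over  [3872, 3872, 3872]
-9    [3872, 3872, 3872, -9]
/     [3872, 3872, -430]
swap  [3872, -430, 3872]
swap  [3872, 3872, -430]
rot   [3872, -430, 3872]
*     [3872, -1664960]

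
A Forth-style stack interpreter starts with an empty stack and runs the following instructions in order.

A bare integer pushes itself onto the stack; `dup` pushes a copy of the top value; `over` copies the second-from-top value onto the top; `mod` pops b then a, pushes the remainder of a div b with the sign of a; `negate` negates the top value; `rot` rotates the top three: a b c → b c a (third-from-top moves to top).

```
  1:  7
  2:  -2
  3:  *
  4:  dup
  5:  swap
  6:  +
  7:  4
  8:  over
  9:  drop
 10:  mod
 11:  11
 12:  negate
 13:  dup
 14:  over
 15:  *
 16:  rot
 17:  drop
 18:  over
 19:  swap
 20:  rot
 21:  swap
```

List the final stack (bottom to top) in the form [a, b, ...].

[-11, -11, 121]

7      : 7
-2     : 7 -2
*      : -14
dup    : -14 -14
swap   : -14 -14
+      : -28
4      : -28 4
over   : -28 4 -28
drop   : -28 4
mod    : 0
11     : 0 11
negate : 0 -11
dup    : 0 -11 -11
over   : 0 -11 -11 -11
*      : 0 -11 121
rot    : -11 121 0
drop   : -11 121
over   : -11 121 -11
swap   : -11 -11 121
rot    : -11 121 -11
swap   : -11 -11 121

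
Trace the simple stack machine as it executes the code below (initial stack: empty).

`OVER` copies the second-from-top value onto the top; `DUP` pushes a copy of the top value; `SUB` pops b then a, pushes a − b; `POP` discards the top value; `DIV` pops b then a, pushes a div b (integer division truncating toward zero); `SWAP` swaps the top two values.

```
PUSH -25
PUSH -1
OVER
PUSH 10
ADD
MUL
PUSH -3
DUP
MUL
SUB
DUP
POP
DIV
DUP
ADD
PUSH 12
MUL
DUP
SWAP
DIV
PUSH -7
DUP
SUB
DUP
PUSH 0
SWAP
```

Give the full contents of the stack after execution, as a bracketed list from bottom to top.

[1, 0, 0, 0]

PUSH -25  -25
PUSH -1   -25 -1
OVER      -25 -1 -25
PUSH 10   -25 -1 -25 10
ADD       -25 -1 -15
MUL       -25 15
PUSH -3   -25 15 -3
DUP       -25 15 -3 -3
MUL       -25 15 9
SUB       -25 6
DUP       -25 6 6
POP       -25 6
DIV       -4
DUP       -4 -4
ADD       -8
PUSH 12   -8 12
MUL       -96
DUP       -96 -96
SWAP      -96 -96
DIV       1
PUSH -7   1 -7
DUP       1 -7 -7
SUB       1 0
DUP       1 0 0
PUSH 0    1 0 0 0
SWAP      1 0 0 0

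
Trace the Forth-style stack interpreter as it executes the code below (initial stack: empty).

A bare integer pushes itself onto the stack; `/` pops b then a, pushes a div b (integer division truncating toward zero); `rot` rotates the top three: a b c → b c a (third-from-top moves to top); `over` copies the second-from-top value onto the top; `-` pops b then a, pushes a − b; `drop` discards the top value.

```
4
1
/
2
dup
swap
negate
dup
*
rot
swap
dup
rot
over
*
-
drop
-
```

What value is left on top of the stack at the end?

-2

4       4
1       4 1
/       4
2       4 2
dup     4 2 2
swap    4 2 2
negate  4 2 -2
dup     4 2 -2 -2
*       4 2 4
rot     2 4 4
swap    2 4 4
dup     2 4 4 4
rot     2 4 4 4
over    2 4 4 4 4
*       2 4 4 16
-       2 4 -12
drop    2 4
-       -2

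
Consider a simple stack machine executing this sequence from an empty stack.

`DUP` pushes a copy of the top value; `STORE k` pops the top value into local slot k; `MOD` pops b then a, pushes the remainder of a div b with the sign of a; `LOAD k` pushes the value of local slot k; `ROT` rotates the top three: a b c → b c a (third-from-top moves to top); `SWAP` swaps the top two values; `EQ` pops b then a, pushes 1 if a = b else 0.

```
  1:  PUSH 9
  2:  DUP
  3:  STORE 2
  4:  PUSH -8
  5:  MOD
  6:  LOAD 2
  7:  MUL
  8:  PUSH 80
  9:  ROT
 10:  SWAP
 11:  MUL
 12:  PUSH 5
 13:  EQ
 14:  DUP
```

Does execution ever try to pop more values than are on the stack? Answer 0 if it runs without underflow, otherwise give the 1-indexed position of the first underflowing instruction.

9

PUSH 9  → 9
DUP     → 9 9
STORE 2 → 9
PUSH -8 → 9 -8
MOD     → 1
LOAD 2  → 1 9
MUL     → 9
PUSH 80 → 9 80
ROT  — needs 3 operands, stack has 2 → underflow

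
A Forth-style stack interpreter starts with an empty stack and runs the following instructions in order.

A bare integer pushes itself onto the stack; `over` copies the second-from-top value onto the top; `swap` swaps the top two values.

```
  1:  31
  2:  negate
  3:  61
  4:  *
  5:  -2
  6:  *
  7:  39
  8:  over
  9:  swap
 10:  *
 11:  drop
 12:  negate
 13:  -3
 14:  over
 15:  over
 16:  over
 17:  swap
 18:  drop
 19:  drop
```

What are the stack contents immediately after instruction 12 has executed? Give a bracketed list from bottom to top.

31     : [31]
negate : [-31]
61     : [-31, 61]
*      : [-1891]
-2     : [-1891, -2]
*      : [3782]
39     : [3782, 39]
over   : [3782, 39, 3782]
swap   : [3782, 3782, 39]
*      : [3782, 147498]
drop   : [3782]
negate : [-3782]

[-3782]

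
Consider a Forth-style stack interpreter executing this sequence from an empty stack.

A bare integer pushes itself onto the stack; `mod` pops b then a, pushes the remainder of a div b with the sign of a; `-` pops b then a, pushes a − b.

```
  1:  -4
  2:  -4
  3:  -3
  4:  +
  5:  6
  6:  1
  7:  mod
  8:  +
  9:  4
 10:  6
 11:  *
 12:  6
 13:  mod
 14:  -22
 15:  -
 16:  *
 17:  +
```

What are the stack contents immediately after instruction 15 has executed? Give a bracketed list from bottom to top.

[-4, -7, 22]

-4  -> -4
-4  -> -4 -4
-3  -> -4 -4 -3
+   -> -4 -7
6   -> -4 -7 6
1   -> -4 -7 6 1
mod -> -4 -7 0
+   -> -4 -7
4   -> -4 -7 4
6   -> -4 -7 4 6
*   -> -4 -7 24
6   -> -4 -7 24 6
mod -> -4 -7 0
-22 -> -4 -7 0 -22
-   -> -4 -7 22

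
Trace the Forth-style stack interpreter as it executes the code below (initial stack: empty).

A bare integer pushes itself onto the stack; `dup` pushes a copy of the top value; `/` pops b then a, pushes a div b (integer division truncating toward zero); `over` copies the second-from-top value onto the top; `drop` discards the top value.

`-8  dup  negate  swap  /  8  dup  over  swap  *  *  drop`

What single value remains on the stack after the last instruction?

-8     -> [-8]
dup    -> [-8, -8]
negate -> [-8, 8]
swap   -> [8, -8]
/      -> [-1]
8      -> [-1, 8]
dup    -> [-1, 8, 8]
over   -> [-1, 8, 8, 8]
swap   -> [-1, 8, 8, 8]
*      -> [-1, 8, 64]
*      -> [-1, 512]
drop   -> [-1]

-1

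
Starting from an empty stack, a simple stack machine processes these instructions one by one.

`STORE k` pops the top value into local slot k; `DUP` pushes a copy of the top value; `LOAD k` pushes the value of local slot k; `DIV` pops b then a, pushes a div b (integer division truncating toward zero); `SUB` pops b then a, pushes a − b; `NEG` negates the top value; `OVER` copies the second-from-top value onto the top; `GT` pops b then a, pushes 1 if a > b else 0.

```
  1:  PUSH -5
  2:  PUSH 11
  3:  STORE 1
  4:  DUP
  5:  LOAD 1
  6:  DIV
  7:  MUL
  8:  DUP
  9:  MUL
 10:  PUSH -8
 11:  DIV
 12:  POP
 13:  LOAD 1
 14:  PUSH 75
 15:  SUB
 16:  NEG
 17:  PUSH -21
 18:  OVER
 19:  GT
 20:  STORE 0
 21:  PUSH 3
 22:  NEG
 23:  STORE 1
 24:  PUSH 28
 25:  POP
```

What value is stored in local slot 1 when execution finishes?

PUSH -5  : [-5]
PUSH 11  : [-5, 11]
STORE 1  : [-5]
DUP      : [-5, -5]
LOAD 1   : [-5, -5, 11]
DIV      : [-5, 0]
MUL      : [0]
DUP      : [0, 0]
MUL      : [0]
PUSH -8  : [0, -8]
DIV      : [0]
POP      : []
LOAD 1   : [11]
PUSH 75  : [11, 75]
SUB      : [-64]
NEG      : [64]
PUSH -21 : [64, -21]
OVER     : [64, -21, 64]
GT       : [64, 0]
STORE 0  : [64]
PUSH 3   : [64, 3]
NEG      : [64, -3]
STORE 1  : [64]
PUSH 28  : [64, 28]
POP      : [64]

-3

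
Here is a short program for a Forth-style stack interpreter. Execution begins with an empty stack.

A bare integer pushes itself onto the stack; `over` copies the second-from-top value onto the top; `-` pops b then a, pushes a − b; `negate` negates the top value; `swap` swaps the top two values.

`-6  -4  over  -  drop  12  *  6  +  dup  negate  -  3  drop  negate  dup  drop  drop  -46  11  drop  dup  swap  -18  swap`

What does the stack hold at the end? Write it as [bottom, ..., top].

[-46, -18, -46]

-6     -> [-6]
-4     -> [-6, -4]
over   -> [-6, -4, -6]
-      -> [-6, 2]
drop   -> [-6]
12     -> [-6, 12]
*      -> [-72]
6      -> [-72, 6]
+      -> [-66]
dup    -> [-66, -66]
negate -> [-66, 66]
-      -> [-132]
3      -> [-132, 3]
drop   -> [-132]
negate -> [132]
dup    -> [132, 132]
drop   -> [132]
drop   -> []
-46    -> [-46]
11     -> [-46, 11]
drop   -> [-46]
dup    -> [-46, -46]
swap   -> [-46, -46]
-18    -> [-46, -46, -18]
swap   -> [-46, -18, -46]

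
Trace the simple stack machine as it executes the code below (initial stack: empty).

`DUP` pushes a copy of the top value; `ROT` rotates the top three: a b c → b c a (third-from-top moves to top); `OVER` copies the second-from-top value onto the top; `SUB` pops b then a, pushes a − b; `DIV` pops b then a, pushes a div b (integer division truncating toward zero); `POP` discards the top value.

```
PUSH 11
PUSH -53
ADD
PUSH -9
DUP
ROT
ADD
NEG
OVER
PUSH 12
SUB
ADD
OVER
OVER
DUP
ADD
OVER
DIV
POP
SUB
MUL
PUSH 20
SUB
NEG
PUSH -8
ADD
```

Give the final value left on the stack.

PUSH 11  -> [11]
PUSH -53 -> [11, -53]
ADD      -> [-42]
PUSH -9  -> [-42, -9]
DUP      -> [-42, -9, -9]
ROT      -> [-9, -9, -42]
ADD      -> [-9, -51]
NEG      -> [-9, 51]
OVER     -> [-9, 51, -9]
PUSH 12  -> [-9, 51, -9, 12]
SUB      -> [-9, 51, -21]
ADD      -> [-9, 30]
OVER     -> [-9, 30, -9]
OVER     -> [-9, 30, -9, 30]
DUP      -> [-9, 30, -9, 30, 30]
ADD      -> [-9, 30, -9, 60]
OVER     -> [-9, 30, -9, 60, -9]
DIV      -> [-9, 30, -9, -6]
POP      -> [-9, 30, -9]
SUB      -> [-9, 39]
MUL      -> [-351]
PUSH 20  -> [-351, 20]
SUB      -> [-371]
NEG      -> [371]
PUSH -8  -> [371, -8]
ADD      -> [363]

363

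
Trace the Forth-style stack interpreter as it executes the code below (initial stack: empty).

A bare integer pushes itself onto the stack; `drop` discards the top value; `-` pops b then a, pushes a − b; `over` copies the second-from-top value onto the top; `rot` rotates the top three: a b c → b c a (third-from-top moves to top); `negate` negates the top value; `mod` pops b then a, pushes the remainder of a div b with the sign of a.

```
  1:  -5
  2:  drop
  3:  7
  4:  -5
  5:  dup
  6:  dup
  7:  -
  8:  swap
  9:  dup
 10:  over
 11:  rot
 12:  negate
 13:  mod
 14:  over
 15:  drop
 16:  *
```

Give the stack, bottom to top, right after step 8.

[7, 0, -5]

-5   -> [-5]
drop -> []
7    -> [7]
-5   -> [7, -5]
dup  -> [7, -5, -5]
dup  -> [7, -5, -5, -5]
-    -> [7, -5, 0]
swap -> [7, 0, -5]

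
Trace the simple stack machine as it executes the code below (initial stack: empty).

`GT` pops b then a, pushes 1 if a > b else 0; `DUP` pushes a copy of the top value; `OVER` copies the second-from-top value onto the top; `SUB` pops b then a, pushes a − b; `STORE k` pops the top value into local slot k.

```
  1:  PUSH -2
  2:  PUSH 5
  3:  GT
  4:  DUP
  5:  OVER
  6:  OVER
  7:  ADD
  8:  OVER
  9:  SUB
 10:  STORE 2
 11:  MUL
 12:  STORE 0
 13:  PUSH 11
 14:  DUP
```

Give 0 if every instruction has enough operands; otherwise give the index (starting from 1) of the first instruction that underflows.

0

PUSH -2  [-2]
PUSH 5   [-2, 5]
GT       [0]
DUP      [0, 0]
OVER     [0, 0, 0]
OVER     [0, 0, 0, 0]
ADD      [0, 0, 0]
OVER     [0, 0, 0, 0]
SUB      [0, 0, 0]
STORE 2  [0, 0]
MUL      [0]
STORE 0  []
PUSH 11  [11]
DUP      [11, 11]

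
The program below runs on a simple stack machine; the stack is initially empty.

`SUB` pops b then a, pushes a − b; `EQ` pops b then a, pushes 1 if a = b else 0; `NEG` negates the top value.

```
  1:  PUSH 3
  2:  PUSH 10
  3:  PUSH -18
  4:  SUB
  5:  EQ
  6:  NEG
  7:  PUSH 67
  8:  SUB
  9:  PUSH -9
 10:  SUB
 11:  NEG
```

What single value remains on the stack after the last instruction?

PUSH 3   : 3
PUSH 10  : 3 10
PUSH -18 : 3 10 -18
SUB      : 3 28
EQ       : 0
NEG      : 0
PUSH 67  : 0 67
SUB      : -67
PUSH -9  : -67 -9
SUB      : -58
NEG      : 58

58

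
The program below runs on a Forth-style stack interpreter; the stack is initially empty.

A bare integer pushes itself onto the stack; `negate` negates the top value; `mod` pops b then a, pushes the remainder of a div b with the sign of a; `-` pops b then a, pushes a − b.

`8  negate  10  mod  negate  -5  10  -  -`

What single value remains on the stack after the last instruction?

23

8      -> [8]
negate -> [-8]
10     -> [-8, 10]
mod    -> [-8]
negate -> [8]
-5     -> [8, -5]
10     -> [8, -5, 10]
-      -> [8, -15]
-      -> [23]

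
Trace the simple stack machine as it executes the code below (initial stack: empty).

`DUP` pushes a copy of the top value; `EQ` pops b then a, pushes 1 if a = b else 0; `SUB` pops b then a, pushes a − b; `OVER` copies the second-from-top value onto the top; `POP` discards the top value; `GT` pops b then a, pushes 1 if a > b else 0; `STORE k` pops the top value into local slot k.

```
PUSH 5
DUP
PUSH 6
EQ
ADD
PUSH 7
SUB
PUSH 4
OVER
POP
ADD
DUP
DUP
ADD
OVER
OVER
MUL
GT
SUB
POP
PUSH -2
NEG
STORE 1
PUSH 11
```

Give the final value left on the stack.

PUSH 5   5
DUP      5 5
PUSH 6   5 5 6
EQ       5 0
ADD      5
PUSH 7   5 7
SUB      -2
PUSH 4   -2 4
OVER     -2 4 -2
POP      -2 4
ADD      2
DUP      2 2
DUP      2 2 2
ADD      2 4
OVER     2 4 2
OVER     2 4 2 4
MUL      2 4 8
GT       2 0
SUB      2
POP      (empty)
PUSH -2  -2
NEG      2
STORE 1  (empty)
PUSH 11  11

11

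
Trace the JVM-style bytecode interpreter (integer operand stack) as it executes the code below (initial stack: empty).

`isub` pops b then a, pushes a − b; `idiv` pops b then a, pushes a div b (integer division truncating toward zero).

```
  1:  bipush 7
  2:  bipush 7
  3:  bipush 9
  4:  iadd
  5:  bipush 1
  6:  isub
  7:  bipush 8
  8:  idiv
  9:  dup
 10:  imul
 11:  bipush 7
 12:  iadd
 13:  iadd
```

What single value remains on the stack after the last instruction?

bipush 7  7
bipush 7  7 7
bipush 9  7 7 9
iadd      7 16
bipush 1  7 16 1
isub      7 15
bipush 8  7 15 8
idiv      7 1
dup       7 1 1
imul      7 1
bipush 7  7 1 7
iadd      7 8
iadd      15

15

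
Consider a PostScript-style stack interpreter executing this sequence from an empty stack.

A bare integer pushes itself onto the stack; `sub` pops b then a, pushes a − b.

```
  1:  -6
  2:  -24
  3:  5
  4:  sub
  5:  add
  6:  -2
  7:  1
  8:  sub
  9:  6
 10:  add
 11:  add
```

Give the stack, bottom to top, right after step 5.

-6  → [-6]
-24 → [-6, -24]
5   → [-6, -24, 5]
sub → [-6, -29]
add → [-35]

[-35]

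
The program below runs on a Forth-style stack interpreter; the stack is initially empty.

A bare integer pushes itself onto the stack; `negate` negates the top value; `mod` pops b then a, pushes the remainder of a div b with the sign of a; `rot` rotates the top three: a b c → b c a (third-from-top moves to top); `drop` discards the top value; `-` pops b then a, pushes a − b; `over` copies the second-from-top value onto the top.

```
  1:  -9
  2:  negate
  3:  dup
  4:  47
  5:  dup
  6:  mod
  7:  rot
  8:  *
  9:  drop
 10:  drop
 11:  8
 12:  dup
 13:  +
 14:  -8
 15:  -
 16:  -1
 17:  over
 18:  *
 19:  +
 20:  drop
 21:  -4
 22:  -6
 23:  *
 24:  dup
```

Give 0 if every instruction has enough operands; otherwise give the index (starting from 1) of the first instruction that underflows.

-9     : [-9]
negate : [9]
dup    : [9, 9]
47     : [9, 9, 47]
dup    : [9, 9, 47, 47]
mod    : [9, 9, 0]
rot    : [9, 0, 9]
*      : [9, 0]
drop   : [9]
drop   : []
8      : [8]
dup    : [8, 8]
+      : [16]
-8     : [16, -8]
-      : [24]
-1     : [24, -1]
over   : [24, -1, 24]
*      : [24, -24]
+      : [0]
drop   : []
-4     : [-4]
-6     : [-4, -6]
*      : [24]
dup    : [24, 24]

0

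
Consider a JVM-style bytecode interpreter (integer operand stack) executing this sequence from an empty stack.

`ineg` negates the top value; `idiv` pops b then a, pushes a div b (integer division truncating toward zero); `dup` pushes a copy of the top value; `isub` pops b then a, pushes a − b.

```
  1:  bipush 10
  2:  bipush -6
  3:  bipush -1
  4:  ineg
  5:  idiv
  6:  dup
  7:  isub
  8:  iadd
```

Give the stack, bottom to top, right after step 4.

bipush 10 : [10]
bipush -6 : [10, -6]
bipush -1 : [10, -6, -1]
ineg      : [10, -6, 1]

[10, -6, 1]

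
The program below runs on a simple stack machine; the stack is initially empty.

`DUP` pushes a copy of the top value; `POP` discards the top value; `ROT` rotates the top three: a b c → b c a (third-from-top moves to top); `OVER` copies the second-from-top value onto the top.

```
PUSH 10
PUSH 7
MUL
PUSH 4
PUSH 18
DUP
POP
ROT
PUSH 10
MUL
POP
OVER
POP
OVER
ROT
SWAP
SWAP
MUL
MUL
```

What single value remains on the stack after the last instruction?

PUSH 10  10
PUSH 7   10 7
MUL      70
PUSH 4   70 4
PUSH 18  70 4 18
DUP      70 4 18 18
POP      70 4 18
ROT      4 18 70
PUSH 10  4 18 70 10
MUL      4 18 700
POP      4 18
OVER     4 18 4
POP      4 18
OVER     4 18 4
ROT      18 4 4
SWAP     18 4 4
SWAP     18 4 4
MUL      18 16
MUL      288

288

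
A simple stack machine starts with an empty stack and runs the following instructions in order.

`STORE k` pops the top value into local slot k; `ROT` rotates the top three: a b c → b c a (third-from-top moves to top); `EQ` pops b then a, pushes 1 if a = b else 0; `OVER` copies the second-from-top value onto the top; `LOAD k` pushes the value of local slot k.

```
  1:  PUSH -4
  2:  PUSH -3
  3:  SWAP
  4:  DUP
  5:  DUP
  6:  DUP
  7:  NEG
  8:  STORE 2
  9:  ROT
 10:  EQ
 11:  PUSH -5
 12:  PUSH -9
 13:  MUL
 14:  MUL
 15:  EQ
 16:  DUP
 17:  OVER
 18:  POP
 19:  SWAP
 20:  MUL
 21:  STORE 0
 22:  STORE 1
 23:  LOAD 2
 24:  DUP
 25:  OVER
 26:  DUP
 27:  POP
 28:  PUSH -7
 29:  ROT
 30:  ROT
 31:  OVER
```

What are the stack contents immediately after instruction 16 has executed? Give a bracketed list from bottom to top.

PUSH -4 → [-4]
PUSH -3 → [-4, -3]
SWAP    → [-3, -4]
DUP     → [-3, -4, -4]
DUP     → [-3, -4, -4, -4]
DUP     → [-3, -4, -4, -4, -4]
NEG     → [-3, -4, -4, -4, 4]
STORE 2 → [-3, -4, -4, -4]
ROT     → [-3, -4, -4, -4]
EQ      → [-3, -4, 1]
PUSH -5 → [-3, -4, 1, -5]
PUSH -9 → [-3, -4, 1, -5, -9]
MUL     → [-3, -4, 1, 45]
MUL     → [-3, -4, 45]
EQ      → [-3, 0]
DUP     → [-3, 0, 0]

[-3, 0, 0]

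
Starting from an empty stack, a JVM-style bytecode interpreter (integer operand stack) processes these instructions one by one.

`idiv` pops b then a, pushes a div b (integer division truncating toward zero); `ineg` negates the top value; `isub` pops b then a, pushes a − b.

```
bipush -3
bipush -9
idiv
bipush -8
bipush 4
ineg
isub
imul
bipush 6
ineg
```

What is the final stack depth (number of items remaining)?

bipush -3  [-3]
bipush -9  [-3, -9]
idiv       [0]
bipush -8  [0, -8]
bipush 4   [0, -8, 4]
ineg       [0, -8, -4]
isub       [0, -4]
imul       [0]
bipush 6   [0, 6]
ineg       [0, -6]

2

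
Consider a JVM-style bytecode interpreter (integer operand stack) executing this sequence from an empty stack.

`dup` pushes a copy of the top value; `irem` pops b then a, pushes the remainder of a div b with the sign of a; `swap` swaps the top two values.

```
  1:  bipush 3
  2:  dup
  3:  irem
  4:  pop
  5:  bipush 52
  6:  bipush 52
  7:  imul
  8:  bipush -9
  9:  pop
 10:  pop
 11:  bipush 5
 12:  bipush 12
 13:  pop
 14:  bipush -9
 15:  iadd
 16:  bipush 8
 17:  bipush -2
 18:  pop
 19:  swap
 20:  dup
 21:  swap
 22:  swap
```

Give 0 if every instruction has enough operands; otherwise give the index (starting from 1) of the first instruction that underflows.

0

bipush 3  : [3]
dup       : [3, 3]
irem      : [0]
pop       : []
bipush 52 : [52]
bipush 52 : [52, 52]
imul      : [2704]
bipush -9 : [2704, -9]
pop       : [2704]
pop       : []
bipush 5  : [5]
bipush 12 : [5, 12]
pop       : [5]
bipush -9 : [5, -9]
iadd      : [-4]
bipush 8  : [-4, 8]
bipush -2 : [-4, 8, -2]
pop       : [-4, 8]
swap      : [8, -4]
dup       : [8, -4, -4]
swap      : [8, -4, -4]
swap      : [8, -4, -4]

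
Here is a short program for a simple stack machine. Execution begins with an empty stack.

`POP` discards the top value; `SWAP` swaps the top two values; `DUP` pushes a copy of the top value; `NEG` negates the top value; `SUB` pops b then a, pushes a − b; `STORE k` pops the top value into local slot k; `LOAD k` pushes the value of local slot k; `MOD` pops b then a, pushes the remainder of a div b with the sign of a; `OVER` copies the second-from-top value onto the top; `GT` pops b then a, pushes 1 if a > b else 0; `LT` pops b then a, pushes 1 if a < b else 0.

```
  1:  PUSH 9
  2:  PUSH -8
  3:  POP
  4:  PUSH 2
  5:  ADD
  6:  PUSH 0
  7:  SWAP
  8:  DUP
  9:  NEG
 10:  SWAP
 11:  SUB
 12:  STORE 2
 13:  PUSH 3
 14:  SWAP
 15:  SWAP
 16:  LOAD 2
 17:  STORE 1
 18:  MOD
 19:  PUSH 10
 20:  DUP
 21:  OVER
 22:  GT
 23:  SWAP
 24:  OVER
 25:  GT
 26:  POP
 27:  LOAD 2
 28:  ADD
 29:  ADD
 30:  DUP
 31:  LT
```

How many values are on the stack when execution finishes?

1

PUSH 9  -> 9
PUSH -8 -> 9 -8
POP     -> 9
PUSH 2  -> 9 2
ADD     -> 11
PUSH 0  -> 11 0
SWAP    -> 0 11
DUP     -> 0 11 11
NEG     -> 0 11 -11
SWAP    -> 0 -11 11
SUB     -> 0 -22
STORE 2 -> 0
PUSH 3  -> 0 3
SWAP    -> 3 0
SWAP    -> 0 3
LOAD 2  -> 0 3 -22
STORE 1 -> 0 3
MOD     -> 0
PUSH 10 -> 0 10
DUP     -> 0 10 10
OVER    -> 0 10 10 10
GT      -> 0 10 0
SWAP    -> 0 0 10
OVER    -> 0 0 10 0
GT      -> 0 0 1
POP     -> 0 0
LOAD 2  -> 0 0 -22
ADD     -> 0 -22
ADD     -> -22
DUP     -> -22 -22
LT      -> 0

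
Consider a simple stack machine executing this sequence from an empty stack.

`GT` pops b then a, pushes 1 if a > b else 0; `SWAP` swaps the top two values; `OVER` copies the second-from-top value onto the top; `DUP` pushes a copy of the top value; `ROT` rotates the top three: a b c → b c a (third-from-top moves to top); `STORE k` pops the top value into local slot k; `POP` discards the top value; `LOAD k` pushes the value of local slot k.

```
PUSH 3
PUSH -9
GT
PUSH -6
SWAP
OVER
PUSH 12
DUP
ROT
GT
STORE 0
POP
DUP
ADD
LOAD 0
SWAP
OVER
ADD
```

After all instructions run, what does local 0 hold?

PUSH 3  : 3
PUSH -9 : 3 -9
GT      : 1
PUSH -6 : 1 -6
SWAP    : -6 1
OVER    : -6 1 -6
PUSH 12 : -6 1 -6 12
DUP     : -6 1 -6 12 12
ROT     : -6 1 12 12 -6
GT      : -6 1 12 1
STORE 0 : -6 1 12
POP     : -6 1
DUP     : -6 1 1
ADD     : -6 2
LOAD 0  : -6 2 1
SWAP    : -6 1 2
OVER    : -6 1 2 1
ADD     : -6 1 3

1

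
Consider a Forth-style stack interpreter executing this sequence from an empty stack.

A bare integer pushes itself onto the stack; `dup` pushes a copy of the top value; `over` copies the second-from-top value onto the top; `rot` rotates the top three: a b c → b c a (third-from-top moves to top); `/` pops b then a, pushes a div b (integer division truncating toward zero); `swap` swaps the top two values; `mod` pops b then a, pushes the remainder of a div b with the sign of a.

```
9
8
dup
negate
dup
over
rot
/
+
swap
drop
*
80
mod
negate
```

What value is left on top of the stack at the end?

9      → [9]
8      → [9, 8]
dup    → [9, 8, 8]
negate → [9, 8, -8]
dup    → [9, 8, -8, -8]
over   → [9, 8, -8, -8, -8]
rot    → [9, 8, -8, -8, -8]
/      → [9, 8, -8, 1]
+      → [9, 8, -7]
swap   → [9, -7, 8]
drop   → [9, -7]
*      → [-63]
80     → [-63, 80]
mod    → [-63]
negate → [63]

63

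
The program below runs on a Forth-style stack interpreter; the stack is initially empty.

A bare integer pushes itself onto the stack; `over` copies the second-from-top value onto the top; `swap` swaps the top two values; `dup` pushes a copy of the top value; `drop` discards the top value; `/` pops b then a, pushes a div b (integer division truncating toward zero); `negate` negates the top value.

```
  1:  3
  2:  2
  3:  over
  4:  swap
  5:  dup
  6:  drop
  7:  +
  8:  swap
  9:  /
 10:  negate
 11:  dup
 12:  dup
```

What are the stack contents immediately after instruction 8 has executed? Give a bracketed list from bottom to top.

3    → [3]
2    → [3, 2]
over → [3, 2, 3]
swap → [3, 3, 2]
dup  → [3, 3, 2, 2]
drop → [3, 3, 2]
+    → [3, 5]
swap → [5, 3]

[5, 3]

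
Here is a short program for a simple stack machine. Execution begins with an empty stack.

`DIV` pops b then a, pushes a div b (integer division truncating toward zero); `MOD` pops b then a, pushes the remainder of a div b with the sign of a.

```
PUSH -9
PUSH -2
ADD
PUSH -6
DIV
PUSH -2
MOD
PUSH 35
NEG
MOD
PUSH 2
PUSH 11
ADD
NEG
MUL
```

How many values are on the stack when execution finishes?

1

PUSH -9  -9
PUSH -2  -9 -2
ADD      -11
PUSH -6  -11 -6
DIV      1
PUSH -2  1 -2
MOD      1
PUSH 35  1 35
NEG      1 -35
MOD      1
PUSH 2   1 2
PUSH 11  1 2 11
ADD      1 13
NEG      1 -13
MUL      -13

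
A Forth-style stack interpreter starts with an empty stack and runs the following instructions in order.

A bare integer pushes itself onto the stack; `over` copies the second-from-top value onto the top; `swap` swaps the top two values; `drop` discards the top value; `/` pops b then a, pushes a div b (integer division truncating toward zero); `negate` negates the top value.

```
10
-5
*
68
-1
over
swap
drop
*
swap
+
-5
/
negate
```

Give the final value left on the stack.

914

10     → [10]
-5     → [10, -5]
*      → [-50]
68     → [-50, 68]
-1     → [-50, 68, -1]
over   → [-50, 68, -1, 68]
swap   → [-50, 68, 68, -1]
drop   → [-50, 68, 68]
*      → [-50, 4624]
swap   → [4624, -50]
+      → [4574]
-5     → [4574, -5]
/      → [-914]
negate → [914]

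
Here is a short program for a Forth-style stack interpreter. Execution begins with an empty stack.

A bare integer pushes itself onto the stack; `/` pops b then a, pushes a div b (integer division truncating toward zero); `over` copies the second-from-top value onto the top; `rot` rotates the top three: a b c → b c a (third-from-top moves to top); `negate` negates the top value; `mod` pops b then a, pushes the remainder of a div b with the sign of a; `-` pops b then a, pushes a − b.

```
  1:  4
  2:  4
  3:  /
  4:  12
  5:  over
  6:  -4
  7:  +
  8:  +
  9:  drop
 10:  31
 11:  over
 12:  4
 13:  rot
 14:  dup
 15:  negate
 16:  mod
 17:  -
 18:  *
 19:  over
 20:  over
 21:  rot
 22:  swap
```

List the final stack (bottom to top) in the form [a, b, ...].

[1, 1, 4, 4]

4      : 4
4      : 4 4
/      : 1
12     : 1 12
over   : 1 12 1
-4     : 1 12 1 -4
+      : 1 12 -3
+      : 1 9
drop   : 1
31     : 1 31
over   : 1 31 1
4      : 1 31 1 4
rot    : 1 1 4 31
dup    : 1 1 4 31 31
negate : 1 1 4 31 -31
mod    : 1 1 4 0
-      : 1 1 4
*      : 1 4
over   : 1 4 1
over   : 1 4 1 4
rot    : 1 1 4 4
swap   : 1 1 4 4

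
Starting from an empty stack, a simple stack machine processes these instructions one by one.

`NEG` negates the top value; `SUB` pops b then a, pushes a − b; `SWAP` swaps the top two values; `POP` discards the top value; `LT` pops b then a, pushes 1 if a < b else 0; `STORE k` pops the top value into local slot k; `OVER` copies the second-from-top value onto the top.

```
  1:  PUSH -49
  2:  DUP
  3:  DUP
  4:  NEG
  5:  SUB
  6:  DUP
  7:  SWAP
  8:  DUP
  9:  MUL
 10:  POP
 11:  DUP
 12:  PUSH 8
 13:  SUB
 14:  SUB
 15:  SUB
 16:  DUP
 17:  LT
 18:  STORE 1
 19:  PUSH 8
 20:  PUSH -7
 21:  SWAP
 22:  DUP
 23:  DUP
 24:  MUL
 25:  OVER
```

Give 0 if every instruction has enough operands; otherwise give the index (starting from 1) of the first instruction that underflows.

PUSH -49 : -49
DUP      : -49 -49
DUP      : -49 -49 -49
NEG      : -49 -49 49
SUB      : -49 -98
DUP      : -49 -98 -98
SWAP     : -49 -98 -98
DUP      : -49 -98 -98 -98
MUL      : -49 -98 9604
POP      : -49 -98
DUP      : -49 -98 -98
PUSH 8   : -49 -98 -98 8
SUB      : -49 -98 -106
SUB      : -49 8
SUB      : -57
DUP      : -57 -57
LT       : 0
STORE 1  : (empty)
PUSH 8   : 8
PUSH -7  : 8 -7
SWAP     : -7 8
DUP      : -7 8 8
DUP      : -7 8 8 8
MUL      : -7 8 64
OVER     : -7 8 64 8

0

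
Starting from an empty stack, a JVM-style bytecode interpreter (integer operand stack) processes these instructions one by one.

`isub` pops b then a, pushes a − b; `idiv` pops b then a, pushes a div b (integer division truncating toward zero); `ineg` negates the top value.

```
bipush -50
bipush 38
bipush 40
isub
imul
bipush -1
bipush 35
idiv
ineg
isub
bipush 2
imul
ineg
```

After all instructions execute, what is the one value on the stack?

-200

bipush -50 -> -50
bipush 38  -> -50 38
bipush 40  -> -50 38 40
isub       -> -50 -2
imul       -> 100
bipush -1  -> 100 -1
bipush 35  -> 100 -1 35
idiv       -> 100 0
ineg       -> 100 0
isub       -> 100
bipush 2   -> 100 2
imul       -> 200
ineg       -> -200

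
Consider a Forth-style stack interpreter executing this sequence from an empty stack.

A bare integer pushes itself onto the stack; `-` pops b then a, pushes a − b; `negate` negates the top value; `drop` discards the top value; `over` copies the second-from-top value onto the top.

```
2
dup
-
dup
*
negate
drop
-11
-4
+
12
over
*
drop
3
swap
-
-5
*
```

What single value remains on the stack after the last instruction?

-90

2      → [2]
dup    → [2, 2]
-      → [0]
dup    → [0, 0]
*      → [0]
negate → [0]
drop   → []
-11    → [-11]
-4     → [-11, -4]
+      → [-15]
12     → [-15, 12]
over   → [-15, 12, -15]
*      → [-15, -180]
drop   → [-15]
3      → [-15, 3]
swap   → [3, -15]
-      → [18]
-5     → [18, -5]
*      → [-90]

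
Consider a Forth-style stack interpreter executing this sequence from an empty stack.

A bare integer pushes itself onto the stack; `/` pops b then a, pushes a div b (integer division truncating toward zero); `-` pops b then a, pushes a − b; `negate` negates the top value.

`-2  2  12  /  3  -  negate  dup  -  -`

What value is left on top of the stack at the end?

-2     -> [-2]
2      -> [-2, 2]
12     -> [-2, 2, 12]
/      -> [-2, 0]
3      -> [-2, 0, 3]
-      -> [-2, -3]
negate -> [-2, 3]
dup    -> [-2, 3, 3]
-      -> [-2, 0]
-      -> [-2]

-2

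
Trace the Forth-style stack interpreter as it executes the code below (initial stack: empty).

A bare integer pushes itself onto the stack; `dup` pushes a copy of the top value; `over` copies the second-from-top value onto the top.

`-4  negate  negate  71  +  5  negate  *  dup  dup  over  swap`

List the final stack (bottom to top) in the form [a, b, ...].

-4     : [-4]
negate : [4]
negate : [-4]
71     : [-4, 71]
+      : [67]
5      : [67, 5]
negate : [67, -5]
*      : [-335]
dup    : [-335, -335]
dup    : [-335, -335, -335]
over   : [-335, -335, -335, -335]
swap   : [-335, -335, -335, -335]

[-335, -335, -335, -335]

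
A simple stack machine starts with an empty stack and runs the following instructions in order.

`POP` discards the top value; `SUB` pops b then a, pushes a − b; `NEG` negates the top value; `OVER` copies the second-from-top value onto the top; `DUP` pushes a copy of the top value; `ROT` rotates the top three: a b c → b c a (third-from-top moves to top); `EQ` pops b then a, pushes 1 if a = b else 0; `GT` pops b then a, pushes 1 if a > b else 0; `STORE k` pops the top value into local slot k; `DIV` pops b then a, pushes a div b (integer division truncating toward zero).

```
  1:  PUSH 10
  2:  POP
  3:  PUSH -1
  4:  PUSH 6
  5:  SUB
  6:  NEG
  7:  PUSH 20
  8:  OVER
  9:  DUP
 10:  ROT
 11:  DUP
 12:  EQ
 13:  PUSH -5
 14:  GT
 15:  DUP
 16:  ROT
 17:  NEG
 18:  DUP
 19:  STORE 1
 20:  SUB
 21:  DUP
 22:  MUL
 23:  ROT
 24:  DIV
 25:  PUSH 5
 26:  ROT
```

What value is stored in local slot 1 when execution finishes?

-7

PUSH 10  [10]
POP      []
PUSH -1  [-1]
PUSH 6   [-1, 6]
SUB      [-7]
NEG      [7]
PUSH 20  [7, 20]
OVER     [7, 20, 7]
DUP      [7, 20, 7, 7]
ROT      [7, 7, 7, 20]
DUP      [7, 7, 7, 20, 20]
EQ       [7, 7, 7, 1]
PUSH -5  [7, 7, 7, 1, -5]
GT       [7, 7, 7, 1]
DUP      [7, 7, 7, 1, 1]
ROT      [7, 7, 1, 1, 7]
NEG      [7, 7, 1, 1, -7]
DUP      [7, 7, 1, 1, -7, -7]
STORE 1  [7, 7, 1, 1, -7]
SUB      [7, 7, 1, 8]
DUP      [7, 7, 1, 8, 8]
MUL      [7, 7, 1, 64]
ROT      [7, 1, 64, 7]
DIV      [7, 1, 9]
PUSH 5   [7, 1, 9, 5]
ROT      [7, 9, 5, 1]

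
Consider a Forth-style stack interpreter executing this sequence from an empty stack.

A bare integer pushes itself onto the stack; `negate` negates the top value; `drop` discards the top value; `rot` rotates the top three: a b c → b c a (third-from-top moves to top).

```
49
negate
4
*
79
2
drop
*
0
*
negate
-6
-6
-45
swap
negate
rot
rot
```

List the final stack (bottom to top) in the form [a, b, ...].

49     : [49]
negate : [-49]
4      : [-49, 4]
*      : [-196]
79     : [-196, 79]
2      : [-196, 79, 2]
drop   : [-196, 79]
*      : [-15484]
0      : [-15484, 0]
*      : [0]
negate : [0]
-6     : [0, -6]
-6     : [0, -6, -6]
-45    : [0, -6, -6, -45]
swap   : [0, -6, -45, -6]
negate : [0, -6, -45, 6]
rot    : [0, -45, 6, -6]
rot    : [0, 6, -6, -45]

[0, 6, -6, -45]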